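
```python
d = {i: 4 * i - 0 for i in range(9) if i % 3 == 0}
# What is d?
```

{0: 0, 3: 12, 6: 24}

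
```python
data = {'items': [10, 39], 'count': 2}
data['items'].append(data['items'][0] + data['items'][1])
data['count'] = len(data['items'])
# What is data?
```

After line 1: data = {'items': [10, 39], 'count': 2}
After line 2 (append 10 + 39 = 49): data = {'items': [10, 39, 49], 'count': 2}
After line 3 (count = len(items) = 3): data = {'items': [10, 39, 49], 'count': 3}

{'items': [10, 39, 49], 'count': 3}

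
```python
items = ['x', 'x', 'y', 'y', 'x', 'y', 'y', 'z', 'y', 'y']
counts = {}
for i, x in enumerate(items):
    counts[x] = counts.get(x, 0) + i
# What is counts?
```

Initial: counts = {}, items = ['x', 'x', 'y', 'y', 'x', 'y', 'y', 'z', 'y', 'y']
i=0, x='x': counts = {'x': 0}
i=1, x='x': counts = {'x': 1}
i=2, x='y': counts = {'x': 1, 'y': 2}
i=3, x='y': counts = {'x': 1, 'y': 5}
i=4, x='x': counts = {'x': 5, 'y': 5}
i=5, x='y': counts = {'x': 5, 'y': 10}
i=6, x='y': counts = {'x': 5, 'y': 16}
i=7, x='z': counts = {'x': 5, 'y': 16, 'z': 7}
i=8, x='y': counts = {'x': 5, 'y': 24, 'z': 7}
i=9, x='y': counts = {'x': 5, 'y': 33, 'z': 7}

{'x': 5, 'y': 33, 'z': 7}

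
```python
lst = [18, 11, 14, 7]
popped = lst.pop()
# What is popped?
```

7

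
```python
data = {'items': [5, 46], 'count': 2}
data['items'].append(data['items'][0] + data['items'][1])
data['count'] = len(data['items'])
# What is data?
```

After line 1: data = {'items': [5, 46], 'count': 2}
After line 2 (append 5 + 46 = 51): data = {'items': [5, 46, 51], 'count': 2}
After line 3 (count = len(items) = 3): data = {'items': [5, 46, 51], 'count': 3}

{'items': [5, 46, 51], 'count': 3}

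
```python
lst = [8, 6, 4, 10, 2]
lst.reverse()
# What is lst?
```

[2, 10, 4, 6, 8]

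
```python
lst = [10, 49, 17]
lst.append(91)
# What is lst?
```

[10, 49, 17, 91]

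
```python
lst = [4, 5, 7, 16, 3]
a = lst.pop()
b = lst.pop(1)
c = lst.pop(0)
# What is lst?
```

After line 1: lst = [4, 5, 7, 16, 3]
After line 2 (pop() -> a = 3): lst = [4, 5, 7, 16]
After line 3 (pop(1) -> b = 5): lst = [4, 7, 16]
After line 4 (pop(0) -> c = 4): lst = [7, 16]

[7, 16]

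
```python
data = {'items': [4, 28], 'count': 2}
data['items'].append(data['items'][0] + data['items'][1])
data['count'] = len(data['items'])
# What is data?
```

After line 1: data = {'items': [4, 28], 'count': 2}
After line 2 (append 4 + 28 = 32): data = {'items': [4, 28, 32], 'count': 2}
After line 3 (count = len(items) = 3): data = {'items': [4, 28, 32], 'count': 3}

{'items': [4, 28, 32], 'count': 3}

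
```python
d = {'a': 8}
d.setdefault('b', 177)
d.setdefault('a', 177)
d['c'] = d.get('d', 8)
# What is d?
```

After line 1: d = {'a': 8}
After line 2 (setdefault adds 'b'=177): d = {'a': 8, 'b': 177}
After line 3 (setdefault 'a' no-op, already exists): d = {'a': 8, 'b': 177}
After line 4 (get('d', 8) returns default since 'd' not in d): d = {'a': 8, 'b': 177, 'c': 8}

{'a': 8, 'b': 177, 'c': 8}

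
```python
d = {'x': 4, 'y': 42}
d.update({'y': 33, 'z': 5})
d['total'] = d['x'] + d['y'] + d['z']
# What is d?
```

After line 1: d = {'x': 4, 'y': 42}
After line 2 (y overwritten, z added): d = {'x': 4, 'y': 33, 'z': 5}
After line 3 (total = 4 + 33 + 5 = 42): d = {'x': 4, 'y': 33, 'z': 5, 'total': 42}

{'x': 4, 'y': 33, 'z': 5, 'total': 42}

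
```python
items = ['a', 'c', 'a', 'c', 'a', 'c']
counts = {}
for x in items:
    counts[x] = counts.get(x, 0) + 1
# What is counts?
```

Initial: counts = {}, items = ['a', 'c', 'a', 'c', 'a', 'c']
See 'a': counts = {'a': 1}
See 'c': counts = {'a': 1, 'c': 1}
See 'a': counts = {'a': 2, 'c': 1}
See 'c': counts = {'a': 2, 'c': 2}
See 'a': counts = {'a': 3, 'c': 2}
See 'c': counts = {'a': 3, 'c': 3}

{'a': 3, 'c': 3}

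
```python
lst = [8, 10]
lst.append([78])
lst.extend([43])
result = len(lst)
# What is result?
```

After line 1: lst = [8, 10]
After line 2 (append adds [78] as single element): lst = [8, 10, [78]]
After line 3 (extend unpacks [43], adds 43): lst = [8, 10, [78], 43]
After line 4: result = len(lst) = 4

4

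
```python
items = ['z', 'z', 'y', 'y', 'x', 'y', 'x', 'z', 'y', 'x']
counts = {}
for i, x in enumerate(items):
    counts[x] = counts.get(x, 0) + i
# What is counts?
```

Initial: counts = {}, items = ['z', 'z', 'y', 'y', 'x', 'y', 'x', 'z', 'y', 'x']
i=0, x='z': counts = {'z': 0}
i=1, x='z': counts = {'z': 1}
i=2, x='y': counts = {'z': 1, 'y': 2}
i=3, x='y': counts = {'z': 1, 'y': 5}
i=4, x='x': counts = {'z': 1, 'y': 5, 'x': 4}
i=5, x='y': counts = {'z': 1, 'y': 10, 'x': 4}
i=6, x='x': counts = {'z': 1, 'y': 10, 'x': 10}
i=7, x='z': counts = {'z': 8, 'y': 10, 'x': 10}
i=8, x='y': counts = {'z': 8, 'y': 18, 'x': 10}
i=9, x='x': counts = {'z': 8, 'y': 18, 'x': 19}

{'z': 8, 'y': 18, 'x': 19}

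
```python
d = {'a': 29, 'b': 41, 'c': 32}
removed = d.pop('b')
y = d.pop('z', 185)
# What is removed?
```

After line 1: d = {'a': 29, 'b': 41, 'c': 32}
After line 2 (pop 'b' returns 41): d = {'a': 29, 'c': 32}, removed = 41
After line 3 (pop 'z' missing, returns default 185): d = {'a': 29, 'c': 32}, y = 185

41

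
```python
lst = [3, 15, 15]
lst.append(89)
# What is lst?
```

[3, 15, 15, 89]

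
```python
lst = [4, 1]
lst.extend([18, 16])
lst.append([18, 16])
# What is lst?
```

After line 1: lst = [4, 1]
After line 2 (extend unpacks [18, 16]): lst = [4, 1, 18, 16]
After line 3 (append adds [18, 16] as single element): lst = [4, 1, 18, 16, [18, 16]]

[4, 1, 18, 16, [18, 16]]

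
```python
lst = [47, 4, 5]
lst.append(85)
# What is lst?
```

[47, 4, 5, 85]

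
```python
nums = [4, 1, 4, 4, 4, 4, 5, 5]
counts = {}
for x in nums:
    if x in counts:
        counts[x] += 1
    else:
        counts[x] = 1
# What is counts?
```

Initial: counts = {}, nums = [4, 1, 4, 4, 4, 4, 5, 5]
See 4: counts = {4: 1}
See 1: counts = {4: 1, 1: 1}
See 4: counts = {4: 2, 1: 1}
See 4: counts = {4: 3, 1: 1}
See 4: counts = {4: 4, 1: 1}
See 4: counts = {4: 5, 1: 1}
See 5: counts = {4: 5, 1: 1, 5: 1}
See 5: counts = {4: 5, 1: 1, 5: 2}

{4: 5, 1: 1, 5: 2}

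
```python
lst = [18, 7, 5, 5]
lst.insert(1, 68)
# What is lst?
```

[18, 68, 7, 5, 5]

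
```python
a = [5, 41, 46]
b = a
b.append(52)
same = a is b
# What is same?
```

After line 1: a = [5, 41, 46]
After line 2 (b = a is an alias, same object): a = [5, 41, 46], b = [5, 41, 46]
After line 3 (b.append mutates the shared list): a = [5, 41, 46, 52], b = [5, 41, 46, 52]
After line 4 (same = a is b; same object -> True): same = True

True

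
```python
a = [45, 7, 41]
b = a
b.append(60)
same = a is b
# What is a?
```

After line 1: a = [45, 7, 41]
After line 2 (b = a is an alias, same object): a = [45, 7, 41], b = [45, 7, 41]
After line 3 (b.append mutates the shared list): a = [45, 7, 41, 60], b = [45, 7, 41, 60]
After line 4 (same = a is b; same object -> True): same = True

[45, 7, 41, 60]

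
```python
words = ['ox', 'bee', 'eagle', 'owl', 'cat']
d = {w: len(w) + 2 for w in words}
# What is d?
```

{'ox': 4, 'bee': 5, 'eagle': 7, 'owl': 5, 'cat': 5}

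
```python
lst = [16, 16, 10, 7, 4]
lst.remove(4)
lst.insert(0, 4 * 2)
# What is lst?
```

After line 1: lst = [16, 16, 10, 7, 4]
After line 2 (remove first 4): lst = [16, 16, 10, 7]
After line 3 (insert 8 at index 0): lst = [8, 16, 16, 10, 7]

[8, 16, 16, 10, 7]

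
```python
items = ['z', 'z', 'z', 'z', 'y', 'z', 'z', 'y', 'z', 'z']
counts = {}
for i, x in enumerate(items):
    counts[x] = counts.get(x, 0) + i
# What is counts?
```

Initial: counts = {}, items = ['z', 'z', 'z', 'z', 'y', 'z', 'z', 'y', 'z', 'z']
i=0, x='z': counts = {'z': 0}
i=1, x='z': counts = {'z': 1}
i=2, x='z': counts = {'z': 3}
i=3, x='z': counts = {'z': 6}
i=4, x='y': counts = {'z': 6, 'y': 4}
i=5, x='z': counts = {'z': 11, 'y': 4}
i=6, x='z': counts = {'z': 17, 'y': 4}
i=7, x='y': counts = {'z': 17, 'y': 11}
i=8, x='z': counts = {'z': 25, 'y': 11}
i=9, x='z': counts = {'z': 34, 'y': 11}

{'z': 34, 'y': 11}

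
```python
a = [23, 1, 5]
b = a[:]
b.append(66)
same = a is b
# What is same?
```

After line 1: a = [23, 1, 5]
After line 2 (b = a[:] is a shallow copy, new object): a = [23, 1, 5], b = [23, 1, 5]
After line 3 (append only mutates b): a = [23, 1, 5], b = [23, 1, 5, 66]
After line 4 (same = a is b; different objects -> False): same = False

False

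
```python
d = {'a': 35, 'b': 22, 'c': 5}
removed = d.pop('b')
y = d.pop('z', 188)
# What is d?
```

After line 1: d = {'a': 35, 'b': 22, 'c': 5}
After line 2 (pop 'b' returns 22): d = {'a': 35, 'c': 5}, removed = 22
After line 3 (pop 'z' missing, returns default 188): d = {'a': 35, 'c': 5}, y = 188

{'a': 35, 'c': 5}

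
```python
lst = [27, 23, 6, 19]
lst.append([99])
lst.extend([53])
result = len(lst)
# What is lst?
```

After line 1: lst = [27, 23, 6, 19]
After line 2 (append adds [99] as single element): lst = [27, 23, 6, 19, [99]]
After line 3 (extend unpacks [53], adds 53): lst = [27, 23, 6, 19, [99], 53]
After line 4: result = len(lst) = 6

[27, 23, 6, 19, [99], 53]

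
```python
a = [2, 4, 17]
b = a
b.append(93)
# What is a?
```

After line 1: a = [2, 4, 17]
After line 2 (b = a is an alias, same object): a = [2, 4, 17], b = [2, 4, 17]
After line 3 (b.append mutates the shared list): a = [2, 4, 17, 93], b = [2, 4, 17, 93]

[2, 4, 17, 93]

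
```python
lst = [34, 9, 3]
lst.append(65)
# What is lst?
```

[34, 9, 3, 65]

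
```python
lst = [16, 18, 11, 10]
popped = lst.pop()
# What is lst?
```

[16, 18, 11]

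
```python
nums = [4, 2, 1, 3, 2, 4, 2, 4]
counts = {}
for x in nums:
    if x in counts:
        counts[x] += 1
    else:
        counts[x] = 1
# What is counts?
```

Initial: counts = {}, nums = [4, 2, 1, 3, 2, 4, 2, 4]
See 4: counts = {4: 1}
See 2: counts = {4: 1, 2: 1}
See 1: counts = {4: 1, 2: 1, 1: 1}
See 3: counts = {4: 1, 2: 1, 1: 1, 3: 1}
See 2: counts = {4: 1, 2: 2, 1: 1, 3: 1}
See 4: counts = {4: 2, 2: 2, 1: 1, 3: 1}
See 2: counts = {4: 2, 2: 3, 1: 1, 3: 1}
See 4: counts = {4: 3, 2: 3, 1: 1, 3: 1}

{4: 3, 2: 3, 1: 1, 3: 1}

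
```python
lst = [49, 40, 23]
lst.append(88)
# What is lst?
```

[49, 40, 23, 88]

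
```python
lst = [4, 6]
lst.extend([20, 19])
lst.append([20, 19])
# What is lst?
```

After line 1: lst = [4, 6]
After line 2 (extend unpacks [20, 19]): lst = [4, 6, 20, 19]
After line 3 (append adds [20, 19] as single element): lst = [4, 6, 20, 19, [20, 19]]

[4, 6, 20, 19, [20, 19]]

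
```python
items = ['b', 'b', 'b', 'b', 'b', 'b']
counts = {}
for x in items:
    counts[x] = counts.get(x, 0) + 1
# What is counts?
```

Initial: counts = {}, items = ['b', 'b', 'b', 'b', 'b', 'b']
See 'b': counts = {'b': 1}
See 'b': counts = {'b': 2}
See 'b': counts = {'b': 3}
See 'b': counts = {'b': 4}
See 'b': counts = {'b': 5}
See 'b': counts = {'b': 6}

{'b': 6}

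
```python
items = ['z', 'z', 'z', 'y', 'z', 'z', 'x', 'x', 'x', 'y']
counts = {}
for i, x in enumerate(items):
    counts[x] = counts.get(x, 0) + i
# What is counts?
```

Initial: counts = {}, items = ['z', 'z', 'z', 'y', 'z', 'z', 'x', 'x', 'x', 'y']
i=0, x='z': counts = {'z': 0}
i=1, x='z': counts = {'z': 1}
i=2, x='z': counts = {'z': 3}
i=3, x='y': counts = {'z': 3, 'y': 3}
i=4, x='z': counts = {'z': 7, 'y': 3}
i=5, x='z': counts = {'z': 12, 'y': 3}
i=6, x='x': counts = {'z': 12, 'y': 3, 'x': 6}
i=7, x='x': counts = {'z': 12, 'y': 3, 'x': 13}
i=8, x='x': counts = {'z': 12, 'y': 3, 'x': 21}
i=9, x='y': counts = {'z': 12, 'y': 12, 'x': 21}

{'z': 12, 'y': 12, 'x': 21}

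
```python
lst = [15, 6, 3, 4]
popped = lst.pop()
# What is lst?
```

[15, 6, 3]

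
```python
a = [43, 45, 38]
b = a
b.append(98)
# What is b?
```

After line 1: a = [43, 45, 38]
After line 2 (b = a is an alias, same object): a = [43, 45, 38], b = [43, 45, 38]
After line 3 (b.append mutates the shared list): a = [43, 45, 38, 98], b = [43, 45, 38, 98]

[43, 45, 38, 98]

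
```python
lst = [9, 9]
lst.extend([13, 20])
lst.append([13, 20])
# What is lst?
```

After line 1: lst = [9, 9]
After line 2 (extend unpacks [13, 20]): lst = [9, 9, 13, 20]
After line 3 (append adds [13, 20] as single element): lst = [9, 9, 13, 20, [13, 20]]

[9, 9, 13, 20, [13, 20]]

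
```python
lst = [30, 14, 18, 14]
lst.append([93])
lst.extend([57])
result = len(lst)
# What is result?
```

After line 1: lst = [30, 14, 18, 14]
After line 2 (append adds [93] as single element): lst = [30, 14, 18, 14, [93]]
After line 3 (extend unpacks [57], adds 57): lst = [30, 14, 18, 14, [93], 57]
After line 4: result = len(lst) = 6

6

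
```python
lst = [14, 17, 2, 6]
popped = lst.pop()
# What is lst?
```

[14, 17, 2]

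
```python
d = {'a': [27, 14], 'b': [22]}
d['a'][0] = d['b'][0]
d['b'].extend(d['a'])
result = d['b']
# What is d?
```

After line 1: d = {'a': [27, 14], 'b': [22]}
After line 2 (a[0] = b[0] = 22): d = {'a': [22, 14], 'b': [22]}
After line 3 (b.extend(a) appends [22, 14]): d = {'a': [22, 14], 'b': [22, 22, 14]}
After line 4: result = d['b'] = [22, 22, 14]

{'a': [22, 14], 'b': [22, 22, 14]}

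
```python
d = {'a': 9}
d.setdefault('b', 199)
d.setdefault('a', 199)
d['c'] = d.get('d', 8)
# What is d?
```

After line 1: d = {'a': 9}
After line 2 (setdefault adds 'b'=199): d = {'a': 9, 'b': 199}
After line 3 (setdefault 'a' no-op, already exists): d = {'a': 9, 'b': 199}
After line 4 (get('d', 8) returns default since 'd' not in d): d = {'a': 9, 'b': 199, 'c': 8}

{'a': 9, 'b': 199, 'c': 8}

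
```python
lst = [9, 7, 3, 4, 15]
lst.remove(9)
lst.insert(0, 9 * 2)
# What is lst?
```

After line 1: lst = [9, 7, 3, 4, 15]
After line 2 (remove first 9): lst = [7, 3, 4, 15]
After line 3 (insert 18 at index 0): lst = [18, 7, 3, 4, 15]

[18, 7, 3, 4, 15]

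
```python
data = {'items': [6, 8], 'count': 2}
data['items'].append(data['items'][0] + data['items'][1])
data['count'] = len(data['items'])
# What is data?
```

After line 1: data = {'items': [6, 8], 'count': 2}
After line 2 (append 6 + 8 = 14): data = {'items': [6, 8, 14], 'count': 2}
After line 3 (count = len(items) = 3): data = {'items': [6, 8, 14], 'count': 3}

{'items': [6, 8, 14], 'count': 3}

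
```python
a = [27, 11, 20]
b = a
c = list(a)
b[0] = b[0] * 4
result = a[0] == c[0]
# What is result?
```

After line 1: a = [27, 11, 20]
After line 2 (b = a, alias): a = [27, 11, 20], b = [27, 11, 20]
After line 3 (c = list(a) is a copy, new object): c = [27, 11, 20]
After line 4 (b[0] = 27 * 4 = 108; mutates shared a/b): a = b = [108, 11, 20], c = [27, 11, 20]
After line 5 (a[0] = 108, c[0] = 27; result = False)

False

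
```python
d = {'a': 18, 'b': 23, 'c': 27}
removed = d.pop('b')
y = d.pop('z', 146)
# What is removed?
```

After line 1: d = {'a': 18, 'b': 23, 'c': 27}
After line 2 (pop 'b' returns 23): d = {'a': 18, 'c': 27}, removed = 23
After line 3 (pop 'z' missing, returns default 146): d = {'a': 18, 'c': 27}, y = 146

23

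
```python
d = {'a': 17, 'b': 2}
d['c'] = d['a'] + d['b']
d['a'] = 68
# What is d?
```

After line 1: d = {'a': 17, 'b': 2}
After line 2 (d['c'] = 17 + 2): d = {'a': 17, 'b': 2, 'c': 19}
After line 3: d = {'a': 68, 'b': 2, 'c': 19}

{'a': 68, 'b': 2, 'c': 19}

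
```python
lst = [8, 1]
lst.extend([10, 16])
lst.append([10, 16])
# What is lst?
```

After line 1: lst = [8, 1]
After line 2 (extend unpacks [10, 16]): lst = [8, 1, 10, 16]
After line 3 (append adds [10, 16] as single element): lst = [8, 1, 10, 16, [10, 16]]

[8, 1, 10, 16, [10, 16]]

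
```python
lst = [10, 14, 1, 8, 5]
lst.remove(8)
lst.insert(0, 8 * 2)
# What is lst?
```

After line 1: lst = [10, 14, 1, 8, 5]
After line 2 (remove first 8): lst = [10, 14, 1, 5]
After line 3 (insert 16 at index 0): lst = [16, 10, 14, 1, 5]

[16, 10, 14, 1, 5]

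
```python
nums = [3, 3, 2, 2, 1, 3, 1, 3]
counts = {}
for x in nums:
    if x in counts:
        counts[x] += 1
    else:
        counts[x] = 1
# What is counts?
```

Initial: counts = {}, nums = [3, 3, 2, 2, 1, 3, 1, 3]
See 3: counts = {3: 1}
See 3: counts = {3: 2}
See 2: counts = {3: 2, 2: 1}
See 2: counts = {3: 2, 2: 2}
See 1: counts = {3: 2, 2: 2, 1: 1}
See 3: counts = {3: 3, 2: 2, 1: 1}
See 1: counts = {3: 3, 2: 2, 1: 2}
See 3: counts = {3: 4, 2: 2, 1: 2}

{3: 4, 2: 2, 1: 2}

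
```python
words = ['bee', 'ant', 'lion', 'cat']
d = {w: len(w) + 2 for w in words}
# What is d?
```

{'bee': 5, 'ant': 5, 'lion': 6, 'cat': 5}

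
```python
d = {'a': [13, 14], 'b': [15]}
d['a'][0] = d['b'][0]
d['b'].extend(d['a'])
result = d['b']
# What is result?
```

After line 1: d = {'a': [13, 14], 'b': [15]}
After line 2 (a[0] = b[0] = 15): d = {'a': [15, 14], 'b': [15]}
After line 3 (b.extend(a) appends [15, 14]): d = {'a': [15, 14], 'b': [15, 15, 14]}
After line 4: result = d['b'] = [15, 15, 14]

[15, 15, 14]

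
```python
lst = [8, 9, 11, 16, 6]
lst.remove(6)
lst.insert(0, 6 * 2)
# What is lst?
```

After line 1: lst = [8, 9, 11, 16, 6]
After line 2 (remove first 6): lst = [8, 9, 11, 16]
After line 3 (insert 12 at index 0): lst = [12, 8, 9, 11, 16]

[12, 8, 9, 11, 16]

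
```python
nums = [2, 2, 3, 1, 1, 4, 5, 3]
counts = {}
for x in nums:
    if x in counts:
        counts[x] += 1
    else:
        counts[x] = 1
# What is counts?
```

Initial: counts = {}, nums = [2, 2, 3, 1, 1, 4, 5, 3]
See 2: counts = {2: 1}
See 2: counts = {2: 2}
See 3: counts = {2: 2, 3: 1}
See 1: counts = {2: 2, 3: 1, 1: 1}
See 1: counts = {2: 2, 3: 1, 1: 2}
See 4: counts = {2: 2, 3: 1, 1: 2, 4: 1}
See 5: counts = {2: 2, 3: 1, 1: 2, 4: 1, 5: 1}
See 3: counts = {2: 2, 3: 2, 1: 2, 4: 1, 5: 1}

{2: 2, 3: 2, 1: 2, 4: 1, 5: 1}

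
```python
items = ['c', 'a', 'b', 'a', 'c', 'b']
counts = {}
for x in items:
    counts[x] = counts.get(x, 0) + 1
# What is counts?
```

Initial: counts = {}, items = ['c', 'a', 'b', 'a', 'c', 'b']
See 'c': counts = {'c': 1}
See 'a': counts = {'c': 1, 'a': 1}
See 'b': counts = {'c': 1, 'a': 1, 'b': 1}
See 'a': counts = {'c': 1, 'a': 2, 'b': 1}
See 'c': counts = {'c': 2, 'a': 2, 'b': 1}
See 'b': counts = {'c': 2, 'a': 2, 'b': 2}

{'c': 2, 'a': 2, 'b': 2}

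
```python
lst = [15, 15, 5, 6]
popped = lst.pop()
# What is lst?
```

[15, 15, 5]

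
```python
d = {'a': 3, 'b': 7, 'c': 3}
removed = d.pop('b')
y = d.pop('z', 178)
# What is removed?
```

After line 1: d = {'a': 3, 'b': 7, 'c': 3}
After line 2 (pop 'b' returns 7): d = {'a': 3, 'c': 3}, removed = 7
After line 3 (pop 'z' missing, returns default 178): d = {'a': 3, 'c': 3}, y = 178

7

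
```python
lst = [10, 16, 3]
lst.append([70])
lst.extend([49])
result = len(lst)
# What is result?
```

After line 1: lst = [10, 16, 3]
After line 2 (append adds [70] as single element): lst = [10, 16, 3, [70]]
After line 3 (extend unpacks [49], adds 49): lst = [10, 16, 3, [70], 49]
After line 4: result = len(lst) = 5

5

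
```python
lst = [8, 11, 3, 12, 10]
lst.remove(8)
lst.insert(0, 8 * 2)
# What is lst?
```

After line 1: lst = [8, 11, 3, 12, 10]
After line 2 (remove first 8): lst = [11, 3, 12, 10]
After line 3 (insert 16 at index 0): lst = [16, 11, 3, 12, 10]

[16, 11, 3, 12, 10]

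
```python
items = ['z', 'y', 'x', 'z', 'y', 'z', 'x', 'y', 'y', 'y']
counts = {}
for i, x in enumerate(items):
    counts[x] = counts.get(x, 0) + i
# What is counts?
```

Initial: counts = {}, items = ['z', 'y', 'x', 'z', 'y', 'z', 'x', 'y', 'y', 'y']
i=0, x='z': counts = {'z': 0}
i=1, x='y': counts = {'z': 0, 'y': 1}
i=2, x='x': counts = {'z': 0, 'y': 1, 'x': 2}
i=3, x='z': counts = {'z': 3, 'y': 1, 'x': 2}
i=4, x='y': counts = {'z': 3, 'y': 5, 'x': 2}
i=5, x='z': counts = {'z': 8, 'y': 5, 'x': 2}
i=6, x='x': counts = {'z': 8, 'y': 5, 'x': 8}
i=7, x='y': counts = {'z': 8, 'y': 12, 'x': 8}
i=8, x='y': counts = {'z': 8, 'y': 20, 'x': 8}
i=9, x='y': counts = {'z': 8, 'y': 29, 'x': 8}

{'z': 8, 'y': 29, 'x': 8}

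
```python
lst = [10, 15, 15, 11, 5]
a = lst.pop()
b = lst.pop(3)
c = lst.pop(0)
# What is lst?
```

After line 1: lst = [10, 15, 15, 11, 5]
After line 2 (pop() -> a = 5): lst = [10, 15, 15, 11]
After line 3 (pop(3) -> b = 11): lst = [10, 15, 15]
After line 4 (pop(0) -> c = 10): lst = [15, 15]

[15, 15]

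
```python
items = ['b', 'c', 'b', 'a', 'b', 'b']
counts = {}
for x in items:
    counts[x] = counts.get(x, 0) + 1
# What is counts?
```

Initial: counts = {}, items = ['b', 'c', 'b', 'a', 'b', 'b']
See 'b': counts = {'b': 1}
See 'c': counts = {'b': 1, 'c': 1}
See 'b': counts = {'b': 2, 'c': 1}
See 'a': counts = {'b': 2, 'c': 1, 'a': 1}
See 'b': counts = {'b': 3, 'c': 1, 'a': 1}
See 'b': counts = {'b': 4, 'c': 1, 'a': 1}

{'b': 4, 'c': 1, 'a': 1}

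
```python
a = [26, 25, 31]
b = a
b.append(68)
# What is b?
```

After line 1: a = [26, 25, 31]
After line 2 (b = a is an alias, same object): a = [26, 25, 31], b = [26, 25, 31]
After line 3 (b.append mutates the shared list): a = [26, 25, 31, 68], b = [26, 25, 31, 68]

[26, 25, 31, 68]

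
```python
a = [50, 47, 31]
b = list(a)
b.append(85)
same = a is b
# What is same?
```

After line 1: a = [50, 47, 31]
After line 2 (b = list(a) is a shallow copy, new object): a = [50, 47, 31], b = [50, 47, 31]
After line 3 (append only mutates b): a = [50, 47, 31], b = [50, 47, 31, 85]
After line 4 (same = a is b; different objects -> False): same = False

False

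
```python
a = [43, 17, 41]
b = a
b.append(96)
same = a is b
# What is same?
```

After line 1: a = [43, 17, 41]
After line 2 (b = a is an alias, same object): a = [43, 17, 41], b = [43, 17, 41]
After line 3 (b.append mutates the shared list): a = [43, 17, 41, 96], b = [43, 17, 41, 96]
After line 4 (same = a is b; same object -> True): same = True

True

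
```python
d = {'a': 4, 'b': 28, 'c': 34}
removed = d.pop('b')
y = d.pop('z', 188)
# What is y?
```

After line 1: d = {'a': 4, 'b': 28, 'c': 34}
After line 2 (pop 'b' returns 28): d = {'a': 4, 'c': 34}, removed = 28
After line 3 (pop 'z' missing, returns default 188): d = {'a': 4, 'c': 34}, y = 188

188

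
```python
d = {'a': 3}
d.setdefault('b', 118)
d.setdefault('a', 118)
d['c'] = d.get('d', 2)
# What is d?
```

After line 1: d = {'a': 3}
After line 2 (setdefault adds 'b'=118): d = {'a': 3, 'b': 118}
After line 3 (setdefault 'a' no-op, already exists): d = {'a': 3, 'b': 118}
After line 4 (get('d', 2) returns default since 'd' not in d): d = {'a': 3, 'b': 118, 'c': 2}

{'a': 3, 'b': 118, 'c': 2}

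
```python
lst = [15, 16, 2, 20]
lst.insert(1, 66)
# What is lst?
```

[15, 66, 16, 2, 20]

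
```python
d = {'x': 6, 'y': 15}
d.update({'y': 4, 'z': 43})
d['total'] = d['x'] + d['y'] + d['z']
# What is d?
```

After line 1: d = {'x': 6, 'y': 15}
After line 2 (y overwritten, z added): d = {'x': 6, 'y': 4, 'z': 43}
After line 3 (total = 6 + 4 + 43 = 53): d = {'x': 6, 'y': 4, 'z': 43, 'total': 53}

{'x': 6, 'y': 4, 'z': 43, 'total': 53}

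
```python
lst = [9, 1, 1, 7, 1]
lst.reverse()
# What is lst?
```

[1, 7, 1, 1, 9]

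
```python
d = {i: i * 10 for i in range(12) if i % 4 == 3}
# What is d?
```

{3: 30, 7: 70, 11: 110}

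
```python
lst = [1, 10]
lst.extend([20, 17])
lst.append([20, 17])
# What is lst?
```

After line 1: lst = [1, 10]
After line 2 (extend unpacks [20, 17]): lst = [1, 10, 20, 17]
After line 3 (append adds [20, 17] as single element): lst = [1, 10, 20, 17, [20, 17]]

[1, 10, 20, 17, [20, 17]]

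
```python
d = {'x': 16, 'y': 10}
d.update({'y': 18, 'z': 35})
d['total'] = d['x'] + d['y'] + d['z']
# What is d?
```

After line 1: d = {'x': 16, 'y': 10}
After line 2 (y overwritten, z added): d = {'x': 16, 'y': 18, 'z': 35}
After line 3 (total = 16 + 18 + 35 = 69): d = {'x': 16, 'y': 18, 'z': 35, 'total': 69}

{'x': 16, 'y': 18, 'z': 35, 'total': 69}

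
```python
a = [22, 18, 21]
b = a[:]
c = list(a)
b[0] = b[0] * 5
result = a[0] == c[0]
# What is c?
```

After line 1: a = [22, 18, 21]
After line 2 (b = a[:], copy): a = [22, 18, 21], b = [22, 18, 21]
After line 3 (c = list(a) is a copy, new object): c = [22, 18, 21]
After line 4 (b[0] = 22 * 5 = 110; only b mutates (copy)): a = [22, 18, 21], b = [110, 18, 21], c = [22, 18, 21]
After line 5 (a[0] = 22, c[0] = 22; result = True)

[22, 18, 21]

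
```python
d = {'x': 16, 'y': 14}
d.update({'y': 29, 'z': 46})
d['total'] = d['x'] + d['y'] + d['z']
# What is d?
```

After line 1: d = {'x': 16, 'y': 14}
After line 2 (y overwritten, z added): d = {'x': 16, 'y': 29, 'z': 46}
After line 3 (total = 16 + 29 + 46 = 91): d = {'x': 16, 'y': 29, 'z': 46, 'total': 91}

{'x': 16, 'y': 29, 'z': 46, 'total': 91}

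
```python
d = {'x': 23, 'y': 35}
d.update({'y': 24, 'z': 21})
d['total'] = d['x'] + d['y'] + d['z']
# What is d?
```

After line 1: d = {'x': 23, 'y': 35}
After line 2 (y overwritten, z added): d = {'x': 23, 'y': 24, 'z': 21}
After line 3 (total = 23 + 24 + 21 = 68): d = {'x': 23, 'y': 24, 'z': 21, 'total': 68}

{'x': 23, 'y': 24, 'z': 21, 'total': 68}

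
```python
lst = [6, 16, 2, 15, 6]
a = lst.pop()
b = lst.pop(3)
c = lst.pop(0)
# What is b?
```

After line 1: lst = [6, 16, 2, 15, 6]
After line 2 (pop() -> a = 6): lst = [6, 16, 2, 15]
After line 3 (pop(3) -> b = 15): lst = [6, 16, 2]
After line 4 (pop(0) -> c = 6): lst = [16, 2]

15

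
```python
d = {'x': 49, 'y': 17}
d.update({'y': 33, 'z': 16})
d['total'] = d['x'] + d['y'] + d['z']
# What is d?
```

After line 1: d = {'x': 49, 'y': 17}
After line 2 (y overwritten, z added): d = {'x': 49, 'y': 33, 'z': 16}
After line 3 (total = 49 + 33 + 16 = 98): d = {'x': 49, 'y': 33, 'z': 16, 'total': 98}

{'x': 49, 'y': 33, 'z': 16, 'total': 98}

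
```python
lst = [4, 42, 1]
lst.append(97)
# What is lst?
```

[4, 42, 1, 97]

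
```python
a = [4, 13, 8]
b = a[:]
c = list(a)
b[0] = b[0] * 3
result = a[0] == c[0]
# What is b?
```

After line 1: a = [4, 13, 8]
After line 2 (b = a[:], copy): a = [4, 13, 8], b = [4, 13, 8]
After line 3 (c = list(a) is a copy, new object): c = [4, 13, 8]
After line 4 (b[0] = 4 * 3 = 12; only b mutates (copy)): a = [4, 13, 8], b = [12, 13, 8], c = [4, 13, 8]
After line 5 (a[0] = 4, c[0] = 4; result = True)

[12, 13, 8]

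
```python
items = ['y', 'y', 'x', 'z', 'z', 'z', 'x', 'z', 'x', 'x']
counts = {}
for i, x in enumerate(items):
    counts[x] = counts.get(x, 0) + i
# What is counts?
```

Initial: counts = {}, items = ['y', 'y', 'x', 'z', 'z', 'z', 'x', 'z', 'x', 'x']
i=0, x='y': counts = {'y': 0}
i=1, x='y': counts = {'y': 1}
i=2, x='x': counts = {'y': 1, 'x': 2}
i=3, x='z': counts = {'y': 1, 'x': 2, 'z': 3}
i=4, x='z': counts = {'y': 1, 'x': 2, 'z': 7}
i=5, x='z': counts = {'y': 1, 'x': 2, 'z': 12}
i=6, x='x': counts = {'y': 1, 'x': 8, 'z': 12}
i=7, x='z': counts = {'y': 1, 'x': 8, 'z': 19}
i=8, x='x': counts = {'y': 1, 'x': 16, 'z': 19}
i=9, x='x': counts = {'y': 1, 'x': 25, 'z': 19}

{'y': 1, 'x': 25, 'z': 19}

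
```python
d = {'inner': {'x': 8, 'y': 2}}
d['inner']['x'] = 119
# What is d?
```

After line 1: d = {'inner': {'x': 8, 'y': 2}}
After line 2 (inner x overwritten): d = {'inner': {'x': 119, 'y': 2}}

{'inner': {'x': 119, 'y': 2}}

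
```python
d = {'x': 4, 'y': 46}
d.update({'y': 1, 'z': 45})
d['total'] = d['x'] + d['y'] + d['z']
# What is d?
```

After line 1: d = {'x': 4, 'y': 46}
After line 2 (y overwritten, z added): d = {'x': 4, 'y': 1, 'z': 45}
After line 3 (total = 4 + 1 + 45 = 50): d = {'x': 4, 'y': 1, 'z': 45, 'total': 50}

{'x': 4, 'y': 1, 'z': 45, 'total': 50}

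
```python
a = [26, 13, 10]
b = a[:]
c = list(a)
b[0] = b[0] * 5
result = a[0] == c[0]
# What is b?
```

After line 1: a = [26, 13, 10]
After line 2 (b = a[:], copy): a = [26, 13, 10], b = [26, 13, 10]
After line 3 (c = list(a) is a copy, new object): c = [26, 13, 10]
After line 4 (b[0] = 26 * 5 = 130; only b mutates (copy)): a = [26, 13, 10], b = [130, 13, 10], c = [26, 13, 10]
After line 5 (a[0] = 26, c[0] = 26; result = True)

[130, 13, 10]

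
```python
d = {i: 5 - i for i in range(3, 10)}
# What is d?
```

{3: 2, 4: 1, 5: 0, 6: -1, 7: -2, 8: -3, 9: -4}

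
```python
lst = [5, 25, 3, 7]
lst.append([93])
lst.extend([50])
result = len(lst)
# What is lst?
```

After line 1: lst = [5, 25, 3, 7]
After line 2 (append adds [93] as single element): lst = [5, 25, 3, 7, [93]]
After line 3 (extend unpacks [50], adds 50): lst = [5, 25, 3, 7, [93], 50]
After line 4: result = len(lst) = 6

[5, 25, 3, 7, [93], 50]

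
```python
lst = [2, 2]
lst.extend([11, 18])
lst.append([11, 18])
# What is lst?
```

After line 1: lst = [2, 2]
After line 2 (extend unpacks [11, 18]): lst = [2, 2, 11, 18]
After line 3 (append adds [11, 18] as single element): lst = [2, 2, 11, 18, [11, 18]]

[2, 2, 11, 18, [11, 18]]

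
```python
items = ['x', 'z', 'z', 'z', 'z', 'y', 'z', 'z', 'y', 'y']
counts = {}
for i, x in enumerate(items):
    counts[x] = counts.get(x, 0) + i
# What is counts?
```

Initial: counts = {}, items = ['x', 'z', 'z', 'z', 'z', 'y', 'z', 'z', 'y', 'y']
i=0, x='x': counts = {'x': 0}
i=1, x='z': counts = {'x': 0, 'z': 1}
i=2, x='z': counts = {'x': 0, 'z': 3}
i=3, x='z': counts = {'x': 0, 'z': 6}
i=4, x='z': counts = {'x': 0, 'z': 10}
i=5, x='y': counts = {'x': 0, 'z': 10, 'y': 5}
i=6, x='z': counts = {'x': 0, 'z': 16, 'y': 5}
i=7, x='z': counts = {'x': 0, 'z': 23, 'y': 5}
i=8, x='y': counts = {'x': 0, 'z': 23, 'y': 13}
i=9, x='y': counts = {'x': 0, 'z': 23, 'y': 22}

{'x': 0, 'z': 23, 'y': 22}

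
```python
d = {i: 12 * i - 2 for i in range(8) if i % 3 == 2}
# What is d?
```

{2: 22, 5: 58}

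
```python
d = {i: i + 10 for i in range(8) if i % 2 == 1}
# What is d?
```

{1: 11, 3: 13, 5: 15, 7: 17}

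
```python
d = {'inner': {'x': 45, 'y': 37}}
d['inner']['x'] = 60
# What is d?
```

After line 1: d = {'inner': {'x': 45, 'y': 37}}
After line 2 (inner x overwritten): d = {'inner': {'x': 60, 'y': 37}}

{'inner': {'x': 60, 'y': 37}}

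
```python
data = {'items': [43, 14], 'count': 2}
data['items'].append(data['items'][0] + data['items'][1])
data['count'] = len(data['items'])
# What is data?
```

After line 1: data = {'items': [43, 14], 'count': 2}
After line 2 (append 43 + 14 = 57): data = {'items': [43, 14, 57], 'count': 2}
After line 3 (count = len(items) = 3): data = {'items': [43, 14, 57], 'count': 3}

{'items': [43, 14, 57], 'count': 3}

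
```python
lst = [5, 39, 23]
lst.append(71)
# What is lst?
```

[5, 39, 23, 71]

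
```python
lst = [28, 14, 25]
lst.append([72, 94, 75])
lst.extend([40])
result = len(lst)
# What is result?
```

After line 1: lst = [28, 14, 25]
After line 2 (append adds [72, 94, 75] as single element): lst = [28, 14, 25, [72, 94, 75]]
After line 3 (extend unpacks [40], adds 40): lst = [28, 14, 25, [72, 94, 75], 40]
After line 4: result = len(lst) = 5

5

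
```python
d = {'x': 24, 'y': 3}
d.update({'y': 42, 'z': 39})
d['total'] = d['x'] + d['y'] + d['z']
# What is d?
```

After line 1: d = {'x': 24, 'y': 3}
After line 2 (y overwritten, z added): d = {'x': 24, 'y': 42, 'z': 39}
After line 3 (total = 24 + 42 + 39 = 105): d = {'x': 24, 'y': 42, 'z': 39, 'total': 105}

{'x': 24, 'y': 42, 'z': 39, 'total': 105}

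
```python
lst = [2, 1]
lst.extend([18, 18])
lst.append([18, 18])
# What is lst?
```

After line 1: lst = [2, 1]
After line 2 (extend unpacks [18, 18]): lst = [2, 1, 18, 18]
After line 3 (append adds [18, 18] as single element): lst = [2, 1, 18, 18, [18, 18]]

[2, 1, 18, 18, [18, 18]]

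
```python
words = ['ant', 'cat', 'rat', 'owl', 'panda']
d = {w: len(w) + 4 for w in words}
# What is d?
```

{'ant': 7, 'cat': 7, 'rat': 7, 'owl': 7, 'panda': 9}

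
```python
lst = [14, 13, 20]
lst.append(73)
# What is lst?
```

[14, 13, 20, 73]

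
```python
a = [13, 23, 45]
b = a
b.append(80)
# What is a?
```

After line 1: a = [13, 23, 45]
After line 2 (b = a is an alias, same object): a = [13, 23, 45], b = [13, 23, 45]
After line 3 (b.append mutates the shared list): a = [13, 23, 45, 80], b = [13, 23, 45, 80]

[13, 23, 45, 80]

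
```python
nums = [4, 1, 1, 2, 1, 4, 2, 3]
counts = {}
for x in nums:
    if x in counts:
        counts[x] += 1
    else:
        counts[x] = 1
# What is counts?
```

Initial: counts = {}, nums = [4, 1, 1, 2, 1, 4, 2, 3]
See 4: counts = {4: 1}
See 1: counts = {4: 1, 1: 1}
See 1: counts = {4: 1, 1: 2}
See 2: counts = {4: 1, 1: 2, 2: 1}
See 1: counts = {4: 1, 1: 3, 2: 1}
See 4: counts = {4: 2, 1: 3, 2: 1}
See 2: counts = {4: 2, 1: 3, 2: 2}
See 3: counts = {4: 2, 1: 3, 2: 2, 3: 1}

{4: 2, 1: 3, 2: 2, 3: 1}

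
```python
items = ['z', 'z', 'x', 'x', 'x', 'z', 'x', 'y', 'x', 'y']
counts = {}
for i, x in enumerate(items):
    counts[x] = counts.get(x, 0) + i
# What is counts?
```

Initial: counts = {}, items = ['z', 'z', 'x', 'x', 'x', 'z', 'x', 'y', 'x', 'y']
i=0, x='z': counts = {'z': 0}
i=1, x='z': counts = {'z': 1}
i=2, x='x': counts = {'z': 1, 'x': 2}
i=3, x='x': counts = {'z': 1, 'x': 5}
i=4, x='x': counts = {'z': 1, 'x': 9}
i=5, x='z': counts = {'z': 6, 'x': 9}
i=6, x='x': counts = {'z': 6, 'x': 15}
i=7, x='y': counts = {'z': 6, 'x': 15, 'y': 7}
i=8, x='x': counts = {'z': 6, 'x': 23, 'y': 7}
i=9, x='y': counts = {'z': 6, 'x': 23, 'y': 16}

{'z': 6, 'x': 23, 'y': 16}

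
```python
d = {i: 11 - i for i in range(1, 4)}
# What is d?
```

{1: 10, 2: 9, 3: 8}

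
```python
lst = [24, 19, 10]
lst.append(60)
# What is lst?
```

[24, 19, 10, 60]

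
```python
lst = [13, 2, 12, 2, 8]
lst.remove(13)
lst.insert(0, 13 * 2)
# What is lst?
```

After line 1: lst = [13, 2, 12, 2, 8]
After line 2 (remove first 13): lst = [2, 12, 2, 8]
After line 3 (insert 26 at index 0): lst = [26, 2, 12, 2, 8]

[26, 2, 12, 2, 8]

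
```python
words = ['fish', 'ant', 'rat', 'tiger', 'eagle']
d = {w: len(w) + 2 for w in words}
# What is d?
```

{'fish': 6, 'ant': 5, 'rat': 5, 'tiger': 7, 'eagle': 7}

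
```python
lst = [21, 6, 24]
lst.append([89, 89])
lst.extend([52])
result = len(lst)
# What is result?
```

After line 1: lst = [21, 6, 24]
After line 2 (append adds [89, 89] as single element): lst = [21, 6, 24, [89, 89]]
After line 3 (extend unpacks [52], adds 52): lst = [21, 6, 24, [89, 89], 52]
After line 4: result = len(lst) = 5

5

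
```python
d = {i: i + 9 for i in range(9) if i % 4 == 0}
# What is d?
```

{0: 9, 4: 13, 8: 17}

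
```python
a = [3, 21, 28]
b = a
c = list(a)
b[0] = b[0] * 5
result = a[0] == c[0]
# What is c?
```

After line 1: a = [3, 21, 28]
After line 2 (b = a, alias): a = [3, 21, 28], b = [3, 21, 28]
After line 3 (c = list(a) is a copy, new object): c = [3, 21, 28]
After line 4 (b[0] = 3 * 5 = 15; mutates shared a/b): a = b = [15, 21, 28], c = [3, 21, 28]
After line 5 (a[0] = 15, c[0] = 3; result = False)

[3, 21, 28]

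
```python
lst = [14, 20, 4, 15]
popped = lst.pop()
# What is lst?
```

[14, 20, 4]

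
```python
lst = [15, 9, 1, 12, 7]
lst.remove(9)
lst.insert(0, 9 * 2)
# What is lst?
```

After line 1: lst = [15, 9, 1, 12, 7]
After line 2 (remove first 9): lst = [15, 1, 12, 7]
After line 3 (insert 18 at index 0): lst = [18, 15, 1, 12, 7]

[18, 15, 1, 12, 7]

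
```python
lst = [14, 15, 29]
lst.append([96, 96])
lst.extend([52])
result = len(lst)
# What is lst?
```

After line 1: lst = [14, 15, 29]
After line 2 (append adds [96, 96] as single element): lst = [14, 15, 29, [96, 96]]
After line 3 (extend unpacks [52], adds 52): lst = [14, 15, 29, [96, 96], 52]
After line 4: result = len(lst) = 5

[14, 15, 29, [96, 96], 52]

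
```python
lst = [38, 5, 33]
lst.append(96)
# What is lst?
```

[38, 5, 33, 96]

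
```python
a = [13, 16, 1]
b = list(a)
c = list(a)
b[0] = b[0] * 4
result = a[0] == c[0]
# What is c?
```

After line 1: a = [13, 16, 1]
After line 2 (b = list(a), copy): a = [13, 16, 1], b = [13, 16, 1]
After line 3 (c = list(a) is a copy, new object): c = [13, 16, 1]
After line 4 (b[0] = 13 * 4 = 52; only b mutates (copy)): a = [13, 16, 1], b = [52, 16, 1], c = [13, 16, 1]
After line 5 (a[0] = 13, c[0] = 13; result = True)

[13, 16, 1]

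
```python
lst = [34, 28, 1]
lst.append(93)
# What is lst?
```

[34, 28, 1, 93]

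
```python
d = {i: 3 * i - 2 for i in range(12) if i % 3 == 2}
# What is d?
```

{2: 4, 5: 13, 8: 22, 11: 31}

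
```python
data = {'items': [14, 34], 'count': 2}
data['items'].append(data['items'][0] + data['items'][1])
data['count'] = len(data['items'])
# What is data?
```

After line 1: data = {'items': [14, 34], 'count': 2}
After line 2 (append 14 + 34 = 48): data = {'items': [14, 34, 48], 'count': 2}
After line 3 (count = len(items) = 3): data = {'items': [14, 34, 48], 'count': 3}

{'items': [14, 34, 48], 'count': 3}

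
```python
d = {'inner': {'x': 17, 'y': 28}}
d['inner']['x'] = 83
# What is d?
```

After line 1: d = {'inner': {'x': 17, 'y': 28}}
After line 2 (inner x overwritten): d = {'inner': {'x': 83, 'y': 28}}

{'inner': {'x': 83, 'y': 28}}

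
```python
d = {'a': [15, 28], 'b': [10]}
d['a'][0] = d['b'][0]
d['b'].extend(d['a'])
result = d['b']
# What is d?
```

After line 1: d = {'a': [15, 28], 'b': [10]}
After line 2 (a[0] = b[0] = 10): d = {'a': [10, 28], 'b': [10]}
After line 3 (b.extend(a) appends [10, 28]): d = {'a': [10, 28], 'b': [10, 10, 28]}
After line 4: result = d['b'] = [10, 10, 28]

{'a': [10, 28], 'b': [10, 10, 28]}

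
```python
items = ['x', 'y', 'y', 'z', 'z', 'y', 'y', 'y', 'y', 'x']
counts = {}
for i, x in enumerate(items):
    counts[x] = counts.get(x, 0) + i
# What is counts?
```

Initial: counts = {}, items = ['x', 'y', 'y', 'z', 'z', 'y', 'y', 'y', 'y', 'x']
i=0, x='x': counts = {'x': 0}
i=1, x='y': counts = {'x': 0, 'y': 1}
i=2, x='y': counts = {'x': 0, 'y': 3}
i=3, x='z': counts = {'x': 0, 'y': 3, 'z': 3}
i=4, x='z': counts = {'x': 0, 'y': 3, 'z': 7}
i=5, x='y': counts = {'x': 0, 'y': 8, 'z': 7}
i=6, x='y': counts = {'x': 0, 'y': 14, 'z': 7}
i=7, x='y': counts = {'x': 0, 'y': 21, 'z': 7}
i=8, x='y': counts = {'x': 0, 'y': 29, 'z': 7}
i=9, x='x': counts = {'x': 9, 'y': 29, 'z': 7}

{'x': 9, 'y': 29, 'z': 7}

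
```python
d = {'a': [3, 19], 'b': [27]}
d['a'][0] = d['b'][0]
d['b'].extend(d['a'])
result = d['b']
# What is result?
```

After line 1: d = {'a': [3, 19], 'b': [27]}
After line 2 (a[0] = b[0] = 27): d = {'a': [27, 19], 'b': [27]}
After line 3 (b.extend(a) appends [27, 19]): d = {'a': [27, 19], 'b': [27, 27, 19]}
After line 4: result = d['b'] = [27, 27, 19]

[27, 27, 19]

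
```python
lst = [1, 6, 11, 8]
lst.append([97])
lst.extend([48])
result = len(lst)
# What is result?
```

After line 1: lst = [1, 6, 11, 8]
After line 2 (append adds [97] as single element): lst = [1, 6, 11, 8, [97]]
After line 3 (extend unpacks [48], adds 48): lst = [1, 6, 11, 8, [97], 48]
After line 4: result = len(lst) = 6

6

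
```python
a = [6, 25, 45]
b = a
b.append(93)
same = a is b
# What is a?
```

After line 1: a = [6, 25, 45]
After line 2 (b = a is an alias, same object): a = [6, 25, 45], b = [6, 25, 45]
After line 3 (b.append mutates the shared list): a = [6, 25, 45, 93], b = [6, 25, 45, 93]
After line 4 (same = a is b; same object -> True): same = True

[6, 25, 45, 93]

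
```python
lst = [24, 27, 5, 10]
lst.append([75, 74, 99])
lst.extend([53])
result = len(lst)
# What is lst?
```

After line 1: lst = [24, 27, 5, 10]
After line 2 (append adds [75, 74, 99] as single element): lst = [24, 27, 5, 10, [75, 74, 99]]
After line 3 (extend unpacks [53], adds 53): lst = [24, 27, 5, 10, [75, 74, 99], 53]
After line 4: result = len(lst) = 6

[24, 27, 5, 10, [75, 74, 99], 53]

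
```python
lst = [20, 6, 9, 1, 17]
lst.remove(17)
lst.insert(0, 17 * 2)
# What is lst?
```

After line 1: lst = [20, 6, 9, 1, 17]
After line 2 (remove first 17): lst = [20, 6, 9, 1]
After line 3 (insert 34 at index 0): lst = [34, 20, 6, 9, 1]

[34, 20, 6, 9, 1]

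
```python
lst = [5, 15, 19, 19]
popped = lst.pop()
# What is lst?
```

[5, 15, 19]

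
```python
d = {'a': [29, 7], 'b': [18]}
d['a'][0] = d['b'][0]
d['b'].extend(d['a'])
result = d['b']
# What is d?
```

After line 1: d = {'a': [29, 7], 'b': [18]}
After line 2 (a[0] = b[0] = 18): d = {'a': [18, 7], 'b': [18]}
After line 3 (b.extend(a) appends [18, 7]): d = {'a': [18, 7], 'b': [18, 18, 7]}
After line 4: result = d['b'] = [18, 18, 7]

{'a': [18, 7], 'b': [18, 18, 7]}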